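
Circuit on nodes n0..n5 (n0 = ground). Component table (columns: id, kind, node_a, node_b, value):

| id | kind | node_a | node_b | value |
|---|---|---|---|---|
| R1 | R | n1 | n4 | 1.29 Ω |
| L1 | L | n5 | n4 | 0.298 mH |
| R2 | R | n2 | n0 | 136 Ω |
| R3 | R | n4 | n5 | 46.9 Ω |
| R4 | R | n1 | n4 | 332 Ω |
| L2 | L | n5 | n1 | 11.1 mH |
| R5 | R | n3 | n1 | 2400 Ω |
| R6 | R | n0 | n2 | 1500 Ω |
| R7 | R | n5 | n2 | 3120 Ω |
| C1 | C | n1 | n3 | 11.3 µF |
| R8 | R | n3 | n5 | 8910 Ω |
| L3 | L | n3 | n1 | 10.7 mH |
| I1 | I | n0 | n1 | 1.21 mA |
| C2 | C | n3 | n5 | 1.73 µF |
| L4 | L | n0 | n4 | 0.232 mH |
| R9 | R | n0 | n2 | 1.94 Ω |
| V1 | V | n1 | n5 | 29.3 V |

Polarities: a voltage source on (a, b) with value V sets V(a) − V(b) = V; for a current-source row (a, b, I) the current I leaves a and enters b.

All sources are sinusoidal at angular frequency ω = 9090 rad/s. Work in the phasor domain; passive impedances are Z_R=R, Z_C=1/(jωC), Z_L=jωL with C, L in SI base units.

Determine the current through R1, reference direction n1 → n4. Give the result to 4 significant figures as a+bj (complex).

Element admittances at ω=9090 rad/s:
  Y(R1) = 0.7752+0.000j S between n1,n4
  Y(L1) = 0.000-0.3692j S between n5,n4
  Y(R2) = 0.007353+0.000j S between n2,n0
  Y(R3) = 0.02132+0.000j S between n4,n5
  Y(R4) = 0.003012+0.000j S between n1,n4
  Y(L2) = 0.000-0.009911j S between n5,n1
  Y(R5) = 0.0004167+0.000j S between n3,n1
  Y(R6) = 0.0006667+0.000j S between n0,n2
  Y(R7) = 0.0003205+0.000j S between n5,n2
  Y(C1) = 0.000+0.1027j S between n1,n3
  Y(R8) = 0.0001122+0.000j S between n3,n5
  Y(L3) = 0.000-0.01028j S between n3,n1
  I1: injects 0.00121 A into n1 (from n0)
  Y(C2) = 0.000+0.01573j S between n3,n5
  Y(L4) = 0.000-0.4742j S between n0,n4
  Y(R9) = 0.5155+0.000j S between n0,n2
  V1: constraint V(n1)−V(n5) = 29.3
Assemble and solve the 6×6 MNA system:
  V(n1)=5.793-10.83j  V(n2)=-0.01438-0.006625j  V(n3)=1.533-10.82j  V(n4)=-0.007314+0.01843j  V(n5)=-23.51-10.83j
  i(V1)=-4.515+8.337j

4.496-8.408j A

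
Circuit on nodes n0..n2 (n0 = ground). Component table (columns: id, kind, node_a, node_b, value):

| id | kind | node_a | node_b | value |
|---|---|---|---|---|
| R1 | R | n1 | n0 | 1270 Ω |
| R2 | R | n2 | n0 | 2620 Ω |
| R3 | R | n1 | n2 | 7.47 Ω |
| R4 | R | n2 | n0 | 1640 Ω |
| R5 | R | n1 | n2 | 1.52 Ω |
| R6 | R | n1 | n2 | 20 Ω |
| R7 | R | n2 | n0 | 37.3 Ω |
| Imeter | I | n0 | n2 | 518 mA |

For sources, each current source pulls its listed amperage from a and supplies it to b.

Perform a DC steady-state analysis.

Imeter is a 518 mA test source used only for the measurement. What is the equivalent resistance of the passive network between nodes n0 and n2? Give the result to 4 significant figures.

Apply KCL at each of the 2 non-ground nodes and solve the resulting linear system.
Node n1: branches {R1, R3, R5, R6} → V_1 = 18.10
Node n2: branches {R2, R3, R4, R5, R6, R7, Imeter} → V_2 = 18.12

R_eq = 34.98 Ω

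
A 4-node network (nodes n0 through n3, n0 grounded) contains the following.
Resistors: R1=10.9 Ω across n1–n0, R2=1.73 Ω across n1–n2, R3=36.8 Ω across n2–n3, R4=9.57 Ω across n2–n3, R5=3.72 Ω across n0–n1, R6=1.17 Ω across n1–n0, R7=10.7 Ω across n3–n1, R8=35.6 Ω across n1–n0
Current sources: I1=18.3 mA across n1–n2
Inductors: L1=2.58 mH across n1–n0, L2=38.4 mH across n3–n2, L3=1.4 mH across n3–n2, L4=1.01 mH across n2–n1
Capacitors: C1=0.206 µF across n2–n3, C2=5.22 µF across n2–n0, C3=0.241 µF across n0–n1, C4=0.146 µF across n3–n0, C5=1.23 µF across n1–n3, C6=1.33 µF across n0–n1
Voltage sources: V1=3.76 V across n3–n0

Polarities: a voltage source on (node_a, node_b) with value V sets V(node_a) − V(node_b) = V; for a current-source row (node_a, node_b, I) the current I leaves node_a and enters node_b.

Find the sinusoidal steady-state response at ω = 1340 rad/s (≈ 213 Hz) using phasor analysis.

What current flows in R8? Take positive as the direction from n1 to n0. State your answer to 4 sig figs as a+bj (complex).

0.02255-0.01443j A

Element admittances at ω=1340 rad/s:
  Y(R1) = 0.09174+0.000j S between n1,n0
  I1: injects 0.0183 A into n2 (from n1)
  Y(L1) = 0.000-0.2893j S between n1,n0
  Y(C1) = 0.000+0.0002760j S between n2,n3
  Y(L2) = 0.000-0.01943j S between n3,n2
  Y(R2) = 0.5780+0.000j S between n1,n2
  Y(C2) = 0.000+0.006995j S between n2,n0
  Y(L3) = 0.000-0.5330j S between n3,n2
  Y(R3) = 0.02717+0.000j S between n2,n3
  Y(L4) = 0.000-0.7389j S between n2,n1
  Y(R4) = 0.1045+0.000j S between n2,n3
  Y(C3) = 0.000+0.0003229j S between n0,n1
  Y(R5) = 0.2688+0.000j S between n0,n1
  Y(R6) = 0.8547+0.000j S between n1,n0
  Y(R7) = 0.09346+0.000j S between n3,n1
  Y(C4) = 0.000+0.0001956j S between n3,n0
  Y(R8) = 0.02809+0.000j S between n1,n0
  Y(C5) = 0.000+0.001648j S between n1,n3
  Y(C6) = 0.000+0.001782j S between n0,n1
  V1: constraint V(n3)−V(n0) = 3.76
Assemble and solve the 4×4 MNA system:
  V(n1)=0.8027-0.5138j  V(n2)=1.967-0.6215j  V(n3)=3.760+0.000j
  i(V1)=-0.8548+0.8549j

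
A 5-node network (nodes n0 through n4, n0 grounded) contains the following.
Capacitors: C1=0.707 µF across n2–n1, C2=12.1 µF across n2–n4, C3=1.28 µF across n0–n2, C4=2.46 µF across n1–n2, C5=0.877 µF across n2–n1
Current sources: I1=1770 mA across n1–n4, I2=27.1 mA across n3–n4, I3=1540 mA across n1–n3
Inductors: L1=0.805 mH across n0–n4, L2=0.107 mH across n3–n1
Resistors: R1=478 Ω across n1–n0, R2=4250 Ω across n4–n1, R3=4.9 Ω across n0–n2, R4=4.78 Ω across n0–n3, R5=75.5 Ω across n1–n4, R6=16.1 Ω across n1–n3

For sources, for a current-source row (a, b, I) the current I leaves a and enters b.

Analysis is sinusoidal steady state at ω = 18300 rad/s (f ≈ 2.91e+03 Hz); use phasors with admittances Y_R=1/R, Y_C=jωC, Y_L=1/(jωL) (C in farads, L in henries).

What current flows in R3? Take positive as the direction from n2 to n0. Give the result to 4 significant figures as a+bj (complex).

MNA unknowns: 4 node voltages V₁..V_4
C1: Y=0.000+0.01294j on G[2,1]
C2: Y=0.000+0.2214j on G[2,4]
I1: z[1]−=1.77, z[4]+=1.77
C3: Y=0.000+0.02342j on G[0,2]
L1: Y=0.000-0.06788j on G[0,4]
R1: Y=0.002092+0.000j on G[1,0]
L2: Y=0.000-0.5107j on G[3,1]
C4: Y=0.000+0.04502j on G[1,2]
I2: z[3]−=0.0271, z[4]+=0.0271
R2: Y=0.0002353+0.000j on G[4,1]
R3: Y=0.2041+0.000j on G[0,2]
R4: Y=0.2092+0.000j on G[0,3]
R5: Y=0.01325+0.000j on G[1,4]
R6: Y=0.06211+0.000j on G[1,3]
C5: Y=0.000+0.01605j on G[2,1]
I3: z[1]−=1.54, z[3]+=1.54
solve → V1=-8.938+0.8360j, V2=10.06-1.960j, V3=-5.926+5.860j, V4=15.66-12.37j

2.052-0.4001j A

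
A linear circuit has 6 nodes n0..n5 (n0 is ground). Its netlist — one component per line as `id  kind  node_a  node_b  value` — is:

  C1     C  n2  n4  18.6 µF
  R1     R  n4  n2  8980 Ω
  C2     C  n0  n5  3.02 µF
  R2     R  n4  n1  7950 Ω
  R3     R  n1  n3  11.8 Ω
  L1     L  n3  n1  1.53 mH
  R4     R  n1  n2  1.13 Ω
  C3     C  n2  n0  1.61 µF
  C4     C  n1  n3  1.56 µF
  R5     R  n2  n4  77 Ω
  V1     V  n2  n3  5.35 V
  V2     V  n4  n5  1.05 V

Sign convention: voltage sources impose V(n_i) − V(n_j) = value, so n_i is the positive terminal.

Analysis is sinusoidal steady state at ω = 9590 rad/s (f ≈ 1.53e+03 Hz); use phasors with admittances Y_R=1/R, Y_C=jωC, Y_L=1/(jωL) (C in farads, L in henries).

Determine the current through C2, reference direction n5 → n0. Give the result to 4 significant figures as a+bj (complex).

-4.281e-05-0.01001j A

MNA unknowns: 5 node voltages V₁..V_5 plus 2 source currents (V1, V2)
C1: Y=0.000+0.1784j on G[2,4]
R1: Y=0.0001114+0.000j on G[4,2]
C2: Y=0.000+0.02896j on G[0,5]
R2: Y=0.0001258+0.000j on G[4,1]
R3: Y=0.08475+0.000j on G[1,3]
L1: Y=0.000-0.06815j on G[3,1]
R4: Y=0.8850+0.000j on G[1,2]
C3: Y=0.000+0.01544j on G[2,0]
C4: Y=0.000+0.01496j on G[1,3]
R5: Y=0.01299+0.000j on G[2,4]
V1: row V2−V3=5.35, i_V1 at 2,3
V2: row V4−V5=1.05, i_V2 at 4,5
solve → V1=0.1662+0.2642j, V2=0.6484-0.002773j, V3=-4.702-0.002773j, V4=0.7044+0.001478j, V5=-0.3456+0.001478j
aux → i_V1=-0.4267+0.2363j, i_V2=-4.281e-05-0.01001j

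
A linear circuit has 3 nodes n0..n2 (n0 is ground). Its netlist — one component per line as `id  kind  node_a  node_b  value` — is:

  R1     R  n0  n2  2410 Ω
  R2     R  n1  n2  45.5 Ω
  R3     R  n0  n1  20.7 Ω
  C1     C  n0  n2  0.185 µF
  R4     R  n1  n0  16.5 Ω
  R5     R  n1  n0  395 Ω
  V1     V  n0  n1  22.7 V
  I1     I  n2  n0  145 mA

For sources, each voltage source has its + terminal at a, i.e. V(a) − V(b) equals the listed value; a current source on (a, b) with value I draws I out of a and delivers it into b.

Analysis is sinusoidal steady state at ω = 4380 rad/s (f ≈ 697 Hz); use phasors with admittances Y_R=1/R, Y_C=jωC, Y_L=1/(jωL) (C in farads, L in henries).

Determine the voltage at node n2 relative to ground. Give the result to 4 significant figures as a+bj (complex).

MNA unknowns: 2 node voltages V₁..V_2 plus 1 source current (V1)
R1: Y=0.0004149+0.000j on G[0,2]
R2: Y=0.02198+0.000j on G[1,2]
R3: Y=0.04831+0.000j on G[0,1]
C1: Y=0.000+0.0008103j on G[0,2]
R4: Y=0.06061+0.000j on G[1,0]
R5: Y=0.002532+0.000j on G[1,0]
V1: row V0−V1=22.7, i_V1 at 0,1
I1: z[2]−=0.145, z[0]+=0.145
solve → V1=-22.70+0.000j, V2=-28.72+1.039j
aux → i_V1=-2.398-0.02284j

-28.72+1.039j V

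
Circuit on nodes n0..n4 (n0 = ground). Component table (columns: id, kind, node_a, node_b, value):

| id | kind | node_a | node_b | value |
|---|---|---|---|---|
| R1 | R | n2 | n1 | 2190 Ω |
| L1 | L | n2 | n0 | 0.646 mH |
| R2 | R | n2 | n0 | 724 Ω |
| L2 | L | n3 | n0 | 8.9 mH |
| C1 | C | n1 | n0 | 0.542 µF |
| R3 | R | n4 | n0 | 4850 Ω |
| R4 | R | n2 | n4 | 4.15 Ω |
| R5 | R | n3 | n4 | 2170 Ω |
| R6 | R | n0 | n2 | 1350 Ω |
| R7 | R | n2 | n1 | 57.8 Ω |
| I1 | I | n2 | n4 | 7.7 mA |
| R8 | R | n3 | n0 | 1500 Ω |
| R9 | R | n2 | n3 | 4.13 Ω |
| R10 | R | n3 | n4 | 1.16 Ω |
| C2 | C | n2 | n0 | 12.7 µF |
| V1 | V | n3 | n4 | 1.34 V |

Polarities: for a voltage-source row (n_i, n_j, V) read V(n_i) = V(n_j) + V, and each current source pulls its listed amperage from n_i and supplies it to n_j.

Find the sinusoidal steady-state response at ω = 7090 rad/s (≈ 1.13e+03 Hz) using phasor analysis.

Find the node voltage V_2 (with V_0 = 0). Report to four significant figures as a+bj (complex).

-0.07702-0.002441j V

MNA unknowns: 4 node voltages V₁..V_4 plus 1 source current (V1)
R1: Y=0.0004566+0.000j on G[2,1]
L1: Y=0.000-0.2183j on G[2,0]
R2: Y=0.001381+0.000j on G[2,0]
L2: Y=0.000-0.01585j on G[3,0]
C1: Y=0.000+0.003843j on G[1,0]
R3: Y=0.0002062+0.000j on G[4,0]
R4: Y=0.2410+0.000j on G[2,4]
R5: Y=0.0004608+0.000j on G[3,4]
R6: Y=0.0007407+0.000j on G[0,2]
R7: Y=0.01730+0.000j on G[2,1]
I1: z[2]−=0.0077, z[4]+=0.0077
R8: Y=0.0006667+0.000j on G[3,0]
R9: Y=0.2421+0.000j on G[2,3]
R10: Y=0.8621+0.000j on G[3,4]
C2: Y=0.000+0.09004j on G[2,0]
V1: row V3−V4=1.34, i_V1 at 3,4
solve → V1=-0.07408+0.01359j, V2=-0.07702-0.002441j, V3=0.6062+0.01741j, V4=-0.7338+0.01741j
aux → i_V1=-1.322+0.004788j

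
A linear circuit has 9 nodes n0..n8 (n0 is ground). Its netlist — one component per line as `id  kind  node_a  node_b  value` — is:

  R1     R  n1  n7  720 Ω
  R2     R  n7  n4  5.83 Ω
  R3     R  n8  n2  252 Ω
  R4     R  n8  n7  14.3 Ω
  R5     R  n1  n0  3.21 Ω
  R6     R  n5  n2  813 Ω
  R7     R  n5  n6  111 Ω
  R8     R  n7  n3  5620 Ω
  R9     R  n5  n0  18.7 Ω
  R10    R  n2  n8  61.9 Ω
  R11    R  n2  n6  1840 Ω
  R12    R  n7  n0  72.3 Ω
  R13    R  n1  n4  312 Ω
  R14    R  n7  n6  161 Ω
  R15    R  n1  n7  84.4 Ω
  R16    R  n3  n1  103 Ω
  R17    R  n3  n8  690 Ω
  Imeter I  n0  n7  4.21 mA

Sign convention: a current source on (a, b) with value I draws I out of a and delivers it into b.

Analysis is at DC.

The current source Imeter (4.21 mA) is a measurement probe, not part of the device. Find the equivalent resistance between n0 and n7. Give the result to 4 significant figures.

R_eq = 28.47 Ω

MNA unknowns: 8 node voltages V₁..V_8
R1: Y=0.001389 on G[1,7]
R2: Y=0.1715 on G[7,4]
R3: Y=0.003968 on G[8,2]
R4: Y=0.06993 on G[8,7]
R5: Y=0.3115 on G[1,0]
R6: Y=0.001230 on G[5,2]
R7: Y=0.009009 on G[5,6]
R8: Y=0.0001779 on G[7,3]
R9: Y=0.05348 on G[5,0]
R10: Y=0.01616 on G[2,8]
R11: Y=0.0005435 on G[2,6]
R12: Y=0.01383 on G[7,0]
R13: Y=0.003205 on G[1,4]
R14: Y=0.006211 on G[7,6]
R15: Y=0.01185 on G[1,7]
R16: Y=0.009709 on G[3,1]
R17: Y=0.001449 on G[3,8]
Imeter: z[0]−=0.00421, z[7]+=0.00421
solve → V1=0.006456, V2=0.1084, V3=0.02221, V4=0.1178, V5=0.01012, V6=0.05675, V7=0.1199, V8=0.1158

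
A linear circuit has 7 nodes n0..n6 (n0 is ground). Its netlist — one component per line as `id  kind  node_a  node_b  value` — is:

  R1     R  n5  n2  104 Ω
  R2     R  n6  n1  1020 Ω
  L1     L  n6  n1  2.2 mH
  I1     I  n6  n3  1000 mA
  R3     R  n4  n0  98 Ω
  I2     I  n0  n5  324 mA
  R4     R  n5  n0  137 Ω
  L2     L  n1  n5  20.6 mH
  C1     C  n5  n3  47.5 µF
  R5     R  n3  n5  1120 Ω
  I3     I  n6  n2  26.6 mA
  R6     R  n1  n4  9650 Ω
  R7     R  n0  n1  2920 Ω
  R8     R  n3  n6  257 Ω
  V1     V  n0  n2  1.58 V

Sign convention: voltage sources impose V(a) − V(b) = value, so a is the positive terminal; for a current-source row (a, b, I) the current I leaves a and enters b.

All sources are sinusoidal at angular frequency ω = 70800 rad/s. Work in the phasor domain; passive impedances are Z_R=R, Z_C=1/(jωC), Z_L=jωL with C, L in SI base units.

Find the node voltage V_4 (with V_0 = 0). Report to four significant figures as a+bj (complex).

MNA unknowns: 6 node voltages V₁..V_6 plus 1 source current (V1)
R1: Y=0.009615+0.000j on G[5,2]
R2: Y=0.0009804+0.000j on G[6,1]
L1: Y=0.000-0.006420j on G[6,1]
I1: z[6]−=1, z[3]+=1
R3: Y=0.01020+0.000j on G[4,0]
I2: z[0]−=0.324, z[5]+=0.324
R4: Y=0.007299+0.000j on G[5,0]
L2: Y=0.000-0.0006856j on G[1,5]
C1: Y=0.000+3.363j on G[5,3]
R5: Y=0.0008929+0.000j on G[3,5]
I3: z[6]−=0.0266, z[2]+=0.0266
R6: Y=0.0001036+0.000j on G[1,4]
R7: Y=0.0003425+0.000j on G[0,1]
R8: Y=0.003891+0.000j on G[3,6]
V1: row V0−V2=1.58, i_V1 at 0,2
solve → V1=-192.8-22.40j, V2=-1.580+0.000j, V3=21.72+0.5672j, V4=-1.938-0.2252j, V5=21.76+0.5895j, V6=-216.0-34.67j
aux → i_V1=-0.2510-0.005668j

-1.938-0.2252j V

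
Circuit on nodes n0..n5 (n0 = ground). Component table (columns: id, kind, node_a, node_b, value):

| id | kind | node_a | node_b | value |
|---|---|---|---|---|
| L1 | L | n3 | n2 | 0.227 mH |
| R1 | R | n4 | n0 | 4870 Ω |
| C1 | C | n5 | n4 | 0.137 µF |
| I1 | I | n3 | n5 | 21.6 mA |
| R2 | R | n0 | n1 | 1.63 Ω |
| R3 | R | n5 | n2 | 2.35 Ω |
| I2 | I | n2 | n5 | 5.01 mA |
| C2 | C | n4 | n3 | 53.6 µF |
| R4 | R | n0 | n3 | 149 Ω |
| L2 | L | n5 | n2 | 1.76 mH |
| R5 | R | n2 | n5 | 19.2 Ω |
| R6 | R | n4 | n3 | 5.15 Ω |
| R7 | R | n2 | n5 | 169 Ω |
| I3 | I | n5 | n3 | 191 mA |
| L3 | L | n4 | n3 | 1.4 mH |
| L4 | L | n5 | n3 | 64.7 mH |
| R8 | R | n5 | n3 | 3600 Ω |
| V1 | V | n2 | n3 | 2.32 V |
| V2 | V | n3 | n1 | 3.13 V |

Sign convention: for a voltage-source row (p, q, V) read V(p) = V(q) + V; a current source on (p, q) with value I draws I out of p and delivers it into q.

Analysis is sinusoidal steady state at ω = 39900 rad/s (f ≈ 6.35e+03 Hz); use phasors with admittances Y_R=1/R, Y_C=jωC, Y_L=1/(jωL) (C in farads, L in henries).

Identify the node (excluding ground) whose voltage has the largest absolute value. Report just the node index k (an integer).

Apply KCL at each of the 5 non-ground nodes and solve the resulting linear system.
Node n1: branches {R2, V2} → V_1 = -0.03490-2.249e-07j
Node n2: branches {L1, R3, I2, L2, R5, R7, V1} → V_2 = 5.415-2.249e-07j
Node n3: branches {L1, I1, C2, R4, R6, I3, L3, L4, R8, V1, V2} → V_3 = 3.095-2.249e-07j
Node n4: branches {R1, C1, C2, R6, L3} → V_4 = 3.100+0.0006792j
Node n5: branches {C1, I1, R3, I2, L2, R5, R7, I3, L4, R8} → V_5 = 5.075-0.03075j
Source currents: i(V1)=-0.1701+0.2461j, i(V2)=-0.02141-1.380e-07j

2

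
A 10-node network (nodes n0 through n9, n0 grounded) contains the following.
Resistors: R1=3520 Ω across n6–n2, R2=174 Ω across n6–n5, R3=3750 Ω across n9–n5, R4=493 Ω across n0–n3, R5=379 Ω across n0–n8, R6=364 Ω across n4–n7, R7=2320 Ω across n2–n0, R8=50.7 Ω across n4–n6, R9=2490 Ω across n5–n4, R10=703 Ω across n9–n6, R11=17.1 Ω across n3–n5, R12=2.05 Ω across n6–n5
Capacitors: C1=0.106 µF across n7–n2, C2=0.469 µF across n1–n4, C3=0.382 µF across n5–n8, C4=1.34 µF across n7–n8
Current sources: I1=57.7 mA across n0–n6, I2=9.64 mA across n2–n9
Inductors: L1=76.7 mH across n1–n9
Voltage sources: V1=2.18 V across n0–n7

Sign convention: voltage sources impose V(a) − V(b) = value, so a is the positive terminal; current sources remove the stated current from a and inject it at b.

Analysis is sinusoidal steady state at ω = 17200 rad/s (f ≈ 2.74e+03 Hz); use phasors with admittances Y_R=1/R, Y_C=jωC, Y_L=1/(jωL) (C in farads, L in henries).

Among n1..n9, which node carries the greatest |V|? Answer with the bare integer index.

9

MNA unknowns: 9 node voltages V₁..V_9 plus 1 source current (V1)
R1: Y=0.0002841+0.000j on G[6,2]
R2: Y=0.005747+0.000j on G[6,5]
R3: Y=0.0002667+0.000j on G[9,5]
R4: Y=0.002028+0.000j on G[0,3]
C1: Y=0.000+0.001823j on G[7,2]
R5: Y=0.002639+0.000j on G[0,8]
I1: z[0]−=0.0577, z[6]+=0.0577
R6: Y=0.002747+0.000j on G[4,7]
R7: Y=0.0004310+0.000j on G[2,0]
C2: Y=0.000+0.008067j on G[1,4]
R8: Y=0.01972+0.000j on G[4,6]
L1: Y=0.000-0.0007580j on G[1,9]
C3: Y=0.000+0.006570j on G[5,8]
R9: Y=0.0004016+0.000j on G[5,4]
R10: Y=0.001422+0.000j on G[9,6]
R11: Y=0.05848+0.000j on G[3,5]
I2: z[2]−=0.00964, z[9]+=0.00964
R12: Y=0.4878+0.000j on G[6,5]
C4: Y=0.000+0.02305j on G[7,8]
V1: row V0−V7=2.18, i_V1 at 0,7
solve → V1=3.679-6.840j, V2=-4.406+2.773j, V3=4.784-7.099j, V4=4.248-6.629j, V5=4.949-7.346j, V6=5.043-7.305j, V7=-2.180+0.000j, V8=-0.4497-1.670j, V9=9.729-4.597j
aux → i_V1=-0.05108-0.01761j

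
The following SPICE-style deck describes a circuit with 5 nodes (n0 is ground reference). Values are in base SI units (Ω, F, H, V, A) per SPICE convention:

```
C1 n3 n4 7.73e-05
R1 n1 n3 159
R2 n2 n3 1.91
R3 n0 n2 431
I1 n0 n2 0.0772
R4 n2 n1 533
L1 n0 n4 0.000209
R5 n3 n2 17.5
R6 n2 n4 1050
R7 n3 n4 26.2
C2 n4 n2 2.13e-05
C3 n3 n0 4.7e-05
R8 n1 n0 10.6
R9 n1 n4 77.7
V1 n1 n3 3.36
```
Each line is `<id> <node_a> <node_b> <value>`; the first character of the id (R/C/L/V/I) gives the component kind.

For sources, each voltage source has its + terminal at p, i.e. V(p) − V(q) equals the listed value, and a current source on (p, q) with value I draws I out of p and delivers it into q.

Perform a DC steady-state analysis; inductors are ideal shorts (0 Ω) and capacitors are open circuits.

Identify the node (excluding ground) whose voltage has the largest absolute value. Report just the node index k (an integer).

3

MNA unknowns: 4 node voltages V₁..V_4 plus 2 source currents (L1, V1)
C1: Y=0.000 on G[3,4]
R1: Y=0.006289 on G[1,3]
R2: Y=0.5236 on G[2,3]
R3: Y=0.002320 on G[0,2]
I1: z[0]−=0.0772, z[2]+=0.0772
R4: Y=0.001876 on G[2,1]
L1: row V0−V4=0, i_L1 at 0,4
R5: Y=0.05714 on G[3,2]
R6: Y=0.0009524 on G[2,4]
R7: Y=0.03817 on G[3,4]
C2: Y=0.000 on G[4,2]
C3: Y=0.000 on G[3,0]
R8: Y=0.09434 on G[1,0]
R9: Y=0.01287 on G[1,4]
V1: row V1−V3=3.36, i_V1 at 1,3
solve → V1=1.453, V2=-1.754, V3=-1.907, V4=0.000
aux → i_L1=0.05577, i_V1=-0.1829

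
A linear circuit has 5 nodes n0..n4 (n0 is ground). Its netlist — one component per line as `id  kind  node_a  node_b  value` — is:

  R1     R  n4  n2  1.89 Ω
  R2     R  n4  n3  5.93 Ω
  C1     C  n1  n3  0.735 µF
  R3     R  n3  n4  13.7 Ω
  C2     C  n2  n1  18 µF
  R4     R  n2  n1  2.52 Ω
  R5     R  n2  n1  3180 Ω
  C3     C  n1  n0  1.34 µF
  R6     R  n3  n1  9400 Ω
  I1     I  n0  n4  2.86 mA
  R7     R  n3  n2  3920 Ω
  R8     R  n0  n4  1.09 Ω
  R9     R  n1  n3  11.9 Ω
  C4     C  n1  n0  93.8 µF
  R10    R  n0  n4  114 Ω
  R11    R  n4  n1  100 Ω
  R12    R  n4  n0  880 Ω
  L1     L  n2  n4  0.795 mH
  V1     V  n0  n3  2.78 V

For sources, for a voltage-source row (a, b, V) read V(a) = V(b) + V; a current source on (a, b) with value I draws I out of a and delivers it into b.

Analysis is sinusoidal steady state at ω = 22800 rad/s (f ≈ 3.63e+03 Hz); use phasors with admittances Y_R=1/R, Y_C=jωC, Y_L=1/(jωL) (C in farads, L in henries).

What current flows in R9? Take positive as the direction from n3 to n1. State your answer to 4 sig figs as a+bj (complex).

Apply KCL at each of the 4 non-ground nodes and solve the resulting linear system.
Node n1: branches {C1, C2, R4, R5, C3, R6, R9, C4, R11} → V_1 = -0.05966+0.1573j
Node n2: branches {R1, C2, R4, R5, R7, L1} → V_2 = -0.2821+0.2119j
Node n3: branches {R2, C1, R3, R6, R7, R9, V1} → V_3 = -2.780+0.000j
Node n4: branches {R1, R2, R3, I1, R8, R10, R11, R12, L1} → V_4 = -0.4744+0.06034j
Source currents: i(V1)=-0.7840-0.07345j

-0.2286-0.01322j A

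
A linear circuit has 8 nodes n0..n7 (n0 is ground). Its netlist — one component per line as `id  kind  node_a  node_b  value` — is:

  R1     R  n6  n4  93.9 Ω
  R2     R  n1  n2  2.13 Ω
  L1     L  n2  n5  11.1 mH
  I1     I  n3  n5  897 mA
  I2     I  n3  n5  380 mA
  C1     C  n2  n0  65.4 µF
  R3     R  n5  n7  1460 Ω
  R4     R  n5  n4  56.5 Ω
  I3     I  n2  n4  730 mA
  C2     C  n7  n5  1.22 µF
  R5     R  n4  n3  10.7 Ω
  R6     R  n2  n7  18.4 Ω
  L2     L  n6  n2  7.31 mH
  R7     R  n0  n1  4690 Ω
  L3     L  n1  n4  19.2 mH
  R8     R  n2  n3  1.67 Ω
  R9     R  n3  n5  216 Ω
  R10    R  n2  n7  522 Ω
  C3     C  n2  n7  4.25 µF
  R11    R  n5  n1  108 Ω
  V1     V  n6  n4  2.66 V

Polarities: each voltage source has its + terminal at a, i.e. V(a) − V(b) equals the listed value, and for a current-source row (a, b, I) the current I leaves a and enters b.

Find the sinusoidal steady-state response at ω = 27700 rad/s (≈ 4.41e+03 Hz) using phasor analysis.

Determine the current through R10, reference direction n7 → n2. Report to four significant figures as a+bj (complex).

Apply KCL at each of the 7 non-ground nodes and solve the resulting linear system.
Node n1: branches {R2, R7, L3, R11} → V_1 = 0.5344-0.4519j
Node n2: branches {R2, L1, C1, I3, R6, L2, R8, R10, C3} → V_2 = 5.319e-05+6.290e-05j
Node n3: branches {I1, I2, R5, R8, R9} → V_3 = -0.1566-0.5506j
Node n4: branches {R1, R4, I3, R5, L3, V1} → V_4 = 11.10-3.054j
Node n5: branches {L1, I1, I2, R3, R4, C2, R9, R11} → V_5 = 28.17-21.24j
Node n6: branches {R1, L2, V1} → V_6 = 13.76-3.054j
Node n7: branches {R3, C2, R6, R10, C3} → V_7 = 7.023-2.224j
Source currents: i(V1)=-0.01325+0.06796j

0.01345-0.004261j A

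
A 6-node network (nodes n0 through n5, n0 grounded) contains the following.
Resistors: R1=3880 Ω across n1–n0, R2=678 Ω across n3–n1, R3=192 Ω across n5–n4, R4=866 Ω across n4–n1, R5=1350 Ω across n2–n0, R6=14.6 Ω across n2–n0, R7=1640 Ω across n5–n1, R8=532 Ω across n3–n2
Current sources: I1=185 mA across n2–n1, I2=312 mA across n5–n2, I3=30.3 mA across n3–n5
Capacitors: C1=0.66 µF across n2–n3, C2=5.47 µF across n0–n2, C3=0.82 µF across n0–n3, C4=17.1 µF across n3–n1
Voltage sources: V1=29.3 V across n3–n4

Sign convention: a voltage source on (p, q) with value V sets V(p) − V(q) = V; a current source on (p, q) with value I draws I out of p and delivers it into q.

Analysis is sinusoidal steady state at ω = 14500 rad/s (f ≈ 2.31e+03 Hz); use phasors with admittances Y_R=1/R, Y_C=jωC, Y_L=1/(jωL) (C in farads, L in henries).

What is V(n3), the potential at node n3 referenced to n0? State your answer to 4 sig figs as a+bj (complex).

-0.3986+5.635j V

Apply KCL at each of the 5 non-ground nodes and solve the resulting linear system.
Node n1: branches {R1, R2, R4, I1, C4, R7} → V_1 = -0.3985+5.208j
Node n2: branches {I1, R5, C1, C2, R6, I2, R8} → V_2 = 0.4434-0.4589j
Node n3: branches {R2, C1, C3, C4, I3, R8, V1} → V_3 = -0.3986+5.635j
Node n4: branches {R3, R4, V1} → V_4 = -29.70+5.635j
Node n5: branches {R3, I2, I3, R7} → V_5 = -75.05+5.590j
Source currents: i(V1)=0.2023+0.0007253j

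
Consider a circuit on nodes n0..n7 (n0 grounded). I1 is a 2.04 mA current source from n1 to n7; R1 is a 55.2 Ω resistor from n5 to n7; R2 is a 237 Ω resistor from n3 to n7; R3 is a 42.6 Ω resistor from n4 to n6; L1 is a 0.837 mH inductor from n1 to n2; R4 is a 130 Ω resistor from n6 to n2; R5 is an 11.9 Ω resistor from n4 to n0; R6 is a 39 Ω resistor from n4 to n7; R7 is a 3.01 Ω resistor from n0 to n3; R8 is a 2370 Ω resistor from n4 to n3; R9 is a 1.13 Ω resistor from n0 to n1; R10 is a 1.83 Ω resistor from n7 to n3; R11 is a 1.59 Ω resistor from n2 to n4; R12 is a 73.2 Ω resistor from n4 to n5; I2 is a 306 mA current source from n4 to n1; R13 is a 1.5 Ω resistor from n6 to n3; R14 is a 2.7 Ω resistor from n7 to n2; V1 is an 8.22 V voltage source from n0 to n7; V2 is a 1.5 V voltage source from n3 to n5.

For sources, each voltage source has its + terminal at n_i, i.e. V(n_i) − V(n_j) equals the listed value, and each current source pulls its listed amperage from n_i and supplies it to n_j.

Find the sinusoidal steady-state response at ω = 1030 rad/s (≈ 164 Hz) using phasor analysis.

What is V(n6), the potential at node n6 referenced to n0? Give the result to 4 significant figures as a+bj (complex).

Apply KCL at each of the 7 non-ground nodes and solve the resulting linear system.
Node n1: branches {I1, L1, R9, I2} → V_1 = -2.241+0.7071j
Node n2: branches {L1, R4, R11, R14} → V_2 = -2.780-1.264j
Node n3: branches {R2, R7, R8, R10, R13, V2} → V_3 = -5.043-0.04957j
Node n4: branches {R3, R5, R6, R8, R11, R12, I2} → V_4 = -3.186-1.028j
Node n5: branches {R1, R12, V2} → V_5 = -6.543-0.04957j
Node n6: branches {R3, R4, R13} → V_6 = -4.955-0.09589j
Node n7: branches {I1, R1, R2, R6, R10, R14, V1} → V_7 = -8.220+0.000j
Source currents: i(V1)=-3.926+0.5229j, i(V2)=-0.01546+0.01247j

-4.955-0.09589j V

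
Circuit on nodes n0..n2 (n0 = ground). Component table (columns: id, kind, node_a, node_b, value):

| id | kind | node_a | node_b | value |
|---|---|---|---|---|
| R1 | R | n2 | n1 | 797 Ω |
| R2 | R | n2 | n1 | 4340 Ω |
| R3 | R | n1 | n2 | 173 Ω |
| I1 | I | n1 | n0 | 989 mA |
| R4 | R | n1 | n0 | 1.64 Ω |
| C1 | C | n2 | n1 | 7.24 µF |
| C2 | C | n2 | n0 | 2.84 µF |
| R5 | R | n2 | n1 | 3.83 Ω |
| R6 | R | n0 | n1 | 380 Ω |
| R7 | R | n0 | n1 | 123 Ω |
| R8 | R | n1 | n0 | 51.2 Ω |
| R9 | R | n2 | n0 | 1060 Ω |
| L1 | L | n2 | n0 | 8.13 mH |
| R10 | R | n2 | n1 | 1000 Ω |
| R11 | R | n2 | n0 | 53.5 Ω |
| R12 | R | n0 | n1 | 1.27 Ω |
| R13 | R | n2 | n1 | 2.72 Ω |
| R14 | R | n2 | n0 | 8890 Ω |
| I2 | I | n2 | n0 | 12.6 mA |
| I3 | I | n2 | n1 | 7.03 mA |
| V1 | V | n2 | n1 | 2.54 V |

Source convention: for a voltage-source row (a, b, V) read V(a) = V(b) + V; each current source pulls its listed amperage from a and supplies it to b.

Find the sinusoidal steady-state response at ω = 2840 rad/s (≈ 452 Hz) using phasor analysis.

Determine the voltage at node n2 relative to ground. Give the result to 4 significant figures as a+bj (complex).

1.812+0.04413j V

Element admittances at ω=2840 rad/s:
  Y(R1) = 0.001255+0.000j S between n2,n1
  Y(R2) = 0.0002304+0.000j S between n2,n1
  Y(R3) = 0.005780+0.000j S between n1,n2
  I1: injects 0.989 A into n0 (from n1)
  Y(R4) = 0.6098+0.000j S between n1,n0
  Y(C1) = 0.000+0.02056j S between n2,n1
  Y(C2) = 0.000+0.008066j S between n2,n0
  Y(R5) = 0.2611+0.000j S between n2,n1
  Y(R6) = 0.002632+0.000j S between n0,n1
  Y(R7) = 0.008130+0.000j S between n0,n1
  Y(R8) = 0.01953+0.000j S between n1,n0
  Y(R9) = 0.0009434+0.000j S between n2,n0
  Y(L1) = 0.000-0.04331j S between n2,n0
  Y(R10) = 0.001000+0.000j S between n2,n1
  Y(R11) = 0.01869+0.000j S between n2,n0
  Y(R12) = 0.7874+0.000j S between n0,n1
  Y(R13) = 0.3676+0.000j S between n2,n1
  Y(R14) = 0.0001125+0.000j S between n2,n0
  I2: injects 0.0126 A into n0 (from n2)
  I3: injects 0.00703 A into n1 (from n2)
  V1: constraint V(n2)−V(n1) = 2.54
Assemble and solve the 3×3 MNA system:
  V(n1)=-0.7278+0.04413j  V(n2)=1.812+0.04413j
  i(V1)=-1.675+0.01077j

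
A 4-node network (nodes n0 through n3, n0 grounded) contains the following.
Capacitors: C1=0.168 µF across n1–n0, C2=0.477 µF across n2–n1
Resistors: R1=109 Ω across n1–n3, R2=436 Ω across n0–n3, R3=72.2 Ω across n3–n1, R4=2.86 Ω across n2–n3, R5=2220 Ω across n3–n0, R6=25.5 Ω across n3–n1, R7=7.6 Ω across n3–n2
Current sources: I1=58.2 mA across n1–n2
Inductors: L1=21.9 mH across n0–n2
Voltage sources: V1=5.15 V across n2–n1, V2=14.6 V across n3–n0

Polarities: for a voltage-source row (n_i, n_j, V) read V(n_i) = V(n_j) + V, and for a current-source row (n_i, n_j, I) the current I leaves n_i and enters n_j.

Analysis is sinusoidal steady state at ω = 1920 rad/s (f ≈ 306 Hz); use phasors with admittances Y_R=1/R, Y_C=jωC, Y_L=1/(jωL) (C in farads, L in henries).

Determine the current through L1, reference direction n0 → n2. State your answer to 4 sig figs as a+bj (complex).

-0.01564+0.3606j A

Apply KCL at each of the 3 non-ground nodes and solve the resulting linear system.
Node n1: branches {C1, R1, R3, I1, C2, R6, V1} → V_1 = 10.01+0.6575j
Node n2: branches {I1, L1, R4, C2, R7, V1} → V_2 = 15.16+0.6575j
Node n3: branches {R1, R2, R3, R4, R5, R6, R7, V2} → V_3 = 14.60+0.000j
Source currents: i(V1)=-0.2276+0.03944j, i(V2)=-0.05549+0.3573j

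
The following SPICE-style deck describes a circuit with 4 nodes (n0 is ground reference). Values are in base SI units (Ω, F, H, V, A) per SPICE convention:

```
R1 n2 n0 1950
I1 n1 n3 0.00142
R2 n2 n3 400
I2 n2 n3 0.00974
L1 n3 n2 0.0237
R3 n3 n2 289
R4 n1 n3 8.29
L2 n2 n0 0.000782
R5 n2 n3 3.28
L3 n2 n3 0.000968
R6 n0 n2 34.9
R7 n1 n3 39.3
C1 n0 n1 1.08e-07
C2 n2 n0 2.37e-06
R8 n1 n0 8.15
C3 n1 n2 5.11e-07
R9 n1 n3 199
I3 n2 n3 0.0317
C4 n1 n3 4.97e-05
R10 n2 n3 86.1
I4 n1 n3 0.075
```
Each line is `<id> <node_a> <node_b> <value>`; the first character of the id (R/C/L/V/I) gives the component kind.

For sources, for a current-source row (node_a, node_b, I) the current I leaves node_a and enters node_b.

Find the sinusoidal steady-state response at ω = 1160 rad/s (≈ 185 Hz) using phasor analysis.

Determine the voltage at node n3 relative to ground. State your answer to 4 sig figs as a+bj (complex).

Apply KCL at each of the 3 non-ground nodes and solve the resulting linear system.
Node n1: branches {I1, R4, R7, C1, R8, C3, R9, C4, I4} → V_1 = -0.2463+0.1137j
Node n2: branches {R1, R2, I2, L1, R3, L2, R5, L3, R6, C2, C3, I3, R10} → V_2 = 0.01338+0.02714j
Node n3: branches {I1, R2, I2, L1, R3, R4, R5, L3, R7, R9, I3, C4, R10, I4} → V_3 = 0.05064+0.09155j

0.05064+0.09155j V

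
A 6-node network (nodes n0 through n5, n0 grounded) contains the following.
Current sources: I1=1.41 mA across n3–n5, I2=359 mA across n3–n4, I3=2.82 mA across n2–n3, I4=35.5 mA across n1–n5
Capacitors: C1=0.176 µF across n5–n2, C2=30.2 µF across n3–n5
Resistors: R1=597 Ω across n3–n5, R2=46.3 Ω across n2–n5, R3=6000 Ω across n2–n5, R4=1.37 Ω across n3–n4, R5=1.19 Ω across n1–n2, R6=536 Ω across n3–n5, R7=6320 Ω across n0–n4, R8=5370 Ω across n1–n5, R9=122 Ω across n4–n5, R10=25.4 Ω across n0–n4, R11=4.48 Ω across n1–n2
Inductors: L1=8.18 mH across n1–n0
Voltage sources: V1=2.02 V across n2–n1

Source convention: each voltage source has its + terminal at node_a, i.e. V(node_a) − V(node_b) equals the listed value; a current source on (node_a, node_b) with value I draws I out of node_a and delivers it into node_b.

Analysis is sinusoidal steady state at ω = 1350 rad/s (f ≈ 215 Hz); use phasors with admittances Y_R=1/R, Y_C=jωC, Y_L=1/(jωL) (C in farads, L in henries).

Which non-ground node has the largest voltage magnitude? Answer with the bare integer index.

2

Element admittances at ω=1350 rad/s:
  I1: injects 0.00141 A into n5 (from n3)
  Y(C1) = 0.000+0.0002376j S between n5,n2
  Y(R1) = 0.001675+0.000j S between n3,n5
  Y(R2) = 0.02160+0.000j S between n2,n5
  Y(C2) = 0.000+0.04077j S between n3,n5
  I2: injects 0.359 A into n4 (from n3)
  I3: injects 0.00282 A into n3 (from n2)
  Y(R3) = 0.0001667+0.000j S between n2,n5
  Y(L1) = 0.000-0.09056j S between n1,n0
  Y(R4) = 0.7299+0.000j S between n3,n4
  Y(R5) = 0.8403+0.000j S between n1,n2
  Y(R6) = 0.001866+0.000j S between n3,n5
  Y(R7) = 0.0001582+0.000j S between n0,n4
  Y(R8) = 0.0001862+0.000j S between n1,n5
  Y(R9) = 0.008197+0.000j S between n4,n5
  I4: injects 0.0355 A into n5 (from n1)
  Y(R10) = 0.03937+0.000j S between n0,n4
  Y(R11) = 0.2232+0.000j S between n1,n2
  V1: constraint V(n2)−V(n1) = 2.02
Assemble and solve the 6×6 MNA system:
  V(n1)=0.09129-0.5796j  V(n2)=2.111-0.5796j  V(n3)=0.9065+0.2335j  V(n4)=1.328+0.2091j  V(n5)=1.445-0.9490j
  i(V1)=-2.166-0.008198j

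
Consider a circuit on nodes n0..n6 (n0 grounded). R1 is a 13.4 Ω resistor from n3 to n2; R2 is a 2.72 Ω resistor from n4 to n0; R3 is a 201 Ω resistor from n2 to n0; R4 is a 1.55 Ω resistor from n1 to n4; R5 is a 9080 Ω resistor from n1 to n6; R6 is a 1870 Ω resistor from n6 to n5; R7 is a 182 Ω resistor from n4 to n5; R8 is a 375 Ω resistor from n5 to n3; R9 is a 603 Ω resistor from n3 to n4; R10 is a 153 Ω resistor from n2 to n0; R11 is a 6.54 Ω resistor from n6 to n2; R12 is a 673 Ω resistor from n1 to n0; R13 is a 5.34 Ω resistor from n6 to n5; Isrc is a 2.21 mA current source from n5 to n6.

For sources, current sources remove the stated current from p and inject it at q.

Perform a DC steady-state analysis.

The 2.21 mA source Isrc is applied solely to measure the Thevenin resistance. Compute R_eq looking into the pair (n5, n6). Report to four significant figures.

MNA unknowns: 6 node voltages V₁..V_6
R1: Y=0.07463 on G[3,2]
R2: Y=0.3676 on G[4,0]
R3: Y=0.004975 on G[2,0]
R4: Y=0.6452 on G[1,4]
R5: Y=0.0001101 on G[1,6]
R6: Y=0.0005348 on G[6,5]
R7: Y=0.005495 on G[4,5]
R8: Y=0.002667 on G[5,3]
R9: Y=0.001658 on G[3,4]
R10: Y=0.006536 on G[2,0]
R11: Y=0.1529 on G[6,2]
R12: Y=0.001486 on G[1,0]
R13: Y=0.1873 on G[6,5]
Isrc: z[5]−=0.00221, z[6]+=0.00221
solve → V1=-9.890e-05, V2=0.003199, V3=0.002760, V4=-9.977e-05, V5=-0.007741, V6=0.003654

R_eq = 5.156 Ω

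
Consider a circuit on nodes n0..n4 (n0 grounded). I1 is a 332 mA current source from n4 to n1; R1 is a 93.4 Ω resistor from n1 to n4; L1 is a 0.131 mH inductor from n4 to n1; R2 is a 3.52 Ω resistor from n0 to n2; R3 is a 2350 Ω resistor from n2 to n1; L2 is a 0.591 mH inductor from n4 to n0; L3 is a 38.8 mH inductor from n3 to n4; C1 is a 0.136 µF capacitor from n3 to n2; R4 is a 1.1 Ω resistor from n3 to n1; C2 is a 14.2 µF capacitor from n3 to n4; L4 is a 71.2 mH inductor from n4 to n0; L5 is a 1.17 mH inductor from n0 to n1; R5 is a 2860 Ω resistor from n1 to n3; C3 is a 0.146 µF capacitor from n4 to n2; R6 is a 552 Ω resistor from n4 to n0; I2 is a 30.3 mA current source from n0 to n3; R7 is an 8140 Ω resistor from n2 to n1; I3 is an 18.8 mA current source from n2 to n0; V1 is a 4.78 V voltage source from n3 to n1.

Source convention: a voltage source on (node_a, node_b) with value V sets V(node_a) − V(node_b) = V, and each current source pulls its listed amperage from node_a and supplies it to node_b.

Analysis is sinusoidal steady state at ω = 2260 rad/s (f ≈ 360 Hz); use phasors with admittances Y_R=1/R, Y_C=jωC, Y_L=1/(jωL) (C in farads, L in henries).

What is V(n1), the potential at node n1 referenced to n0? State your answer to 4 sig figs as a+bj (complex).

0.02001+0.09169j V

Apply KCL at each of the 4 non-ground nodes and solve the resulting linear system.
Node n1: branches {I1, R1, L1, R3, R4, L5, R5, R7, V1} → V_1 = 0.02001+0.09169j
Node n2: branches {R2, R3, C1, C3, R7, I3} → V_2 = -0.06609+0.005499j
Node n3: branches {L3, C1, R4, C2, R5, I2, V1} → V_3 = 4.800+0.09169j
Node n4: branches {I1, R1, L1, L2, L3, C2, L4, C3, R6} → V_4 = -0.007967-0.005810j
Source currents: i(V1)=-4.315-0.1010j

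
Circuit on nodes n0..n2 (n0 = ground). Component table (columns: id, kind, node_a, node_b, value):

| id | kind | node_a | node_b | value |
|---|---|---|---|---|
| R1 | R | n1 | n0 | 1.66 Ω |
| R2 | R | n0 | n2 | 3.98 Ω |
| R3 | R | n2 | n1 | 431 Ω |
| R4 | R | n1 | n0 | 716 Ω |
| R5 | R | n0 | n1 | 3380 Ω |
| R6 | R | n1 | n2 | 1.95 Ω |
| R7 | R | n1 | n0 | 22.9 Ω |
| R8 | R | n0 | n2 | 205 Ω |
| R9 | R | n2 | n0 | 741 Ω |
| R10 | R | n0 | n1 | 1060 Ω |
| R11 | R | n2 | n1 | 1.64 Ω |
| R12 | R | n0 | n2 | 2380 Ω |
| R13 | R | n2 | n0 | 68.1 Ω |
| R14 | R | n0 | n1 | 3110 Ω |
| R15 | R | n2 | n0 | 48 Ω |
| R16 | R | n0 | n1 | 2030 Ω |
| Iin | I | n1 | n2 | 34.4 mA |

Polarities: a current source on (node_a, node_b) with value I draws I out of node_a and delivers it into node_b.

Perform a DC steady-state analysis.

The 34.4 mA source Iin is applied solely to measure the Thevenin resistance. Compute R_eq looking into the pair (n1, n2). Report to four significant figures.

Apply KCL at each of the 2 non-ground nodes and solve the resulting linear system.
Node n1: branches {R1, R3, R4, R5, R6, R7, R10, R11, R14, R16, Iin} → V_1 = -0.008067
Node n2: branches {R2, R3, R6, R8, R9, R11, R12, R13, R15, Iin} → V_2 = 0.01786

R_eq = 0.7536 Ω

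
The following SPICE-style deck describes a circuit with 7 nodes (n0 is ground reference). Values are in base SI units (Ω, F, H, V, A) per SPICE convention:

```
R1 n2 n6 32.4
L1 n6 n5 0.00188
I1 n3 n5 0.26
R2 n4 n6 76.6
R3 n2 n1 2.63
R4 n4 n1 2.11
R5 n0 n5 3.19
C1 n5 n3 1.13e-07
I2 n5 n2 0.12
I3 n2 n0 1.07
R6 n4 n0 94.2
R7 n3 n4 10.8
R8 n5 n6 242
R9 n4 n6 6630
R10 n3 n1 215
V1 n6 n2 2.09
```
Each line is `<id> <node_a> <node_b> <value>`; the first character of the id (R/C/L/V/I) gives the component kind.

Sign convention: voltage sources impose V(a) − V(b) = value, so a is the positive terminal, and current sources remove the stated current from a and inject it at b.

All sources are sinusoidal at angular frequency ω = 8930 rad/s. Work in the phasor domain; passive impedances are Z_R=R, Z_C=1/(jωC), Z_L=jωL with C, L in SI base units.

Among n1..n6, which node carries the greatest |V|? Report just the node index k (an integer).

3

MNA unknowns: 6 node voltages V₁..V_6 plus 1 source current (V1)
R1: Y=0.03086+0.000j on G[2,6]
L1: Y=0.000-0.05956j on G[6,5]
I1: z[3]−=0.26, z[5]+=0.26
R2: Y=0.01305+0.000j on G[4,6]
R3: Y=0.3802+0.000j on G[2,1]
R4: Y=0.4739+0.000j on G[4,1]
R5: Y=0.3135+0.000j on G[0,5]
C1: Y=0.000+0.001009j on G[5,3]
I2: z[5]−=0.12, z[2]+=0.12
I3: z[2]−=1.07, z[0]+=1.07
R6: Y=0.01062+0.000j on G[4,0]
R7: Y=0.09259+0.000j on G[3,4]
R8: Y=0.004132+0.000j on G[5,6]
R9: Y=0.0001508+0.000j on G[4,6]
R10: Y=0.004651+0.000j on G[3,1]
V1: row V6−V2=2.09, i_V1 at 6,2
solve → V1=-9.997-17.42j, V2=-9.646-17.90j, V3=-13.09-16.96j, V4=-10.25-17.05j, V5=-3.066+0.5773j, V6=-7.556-17.90j
aux → i_V1=1.019-0.1799j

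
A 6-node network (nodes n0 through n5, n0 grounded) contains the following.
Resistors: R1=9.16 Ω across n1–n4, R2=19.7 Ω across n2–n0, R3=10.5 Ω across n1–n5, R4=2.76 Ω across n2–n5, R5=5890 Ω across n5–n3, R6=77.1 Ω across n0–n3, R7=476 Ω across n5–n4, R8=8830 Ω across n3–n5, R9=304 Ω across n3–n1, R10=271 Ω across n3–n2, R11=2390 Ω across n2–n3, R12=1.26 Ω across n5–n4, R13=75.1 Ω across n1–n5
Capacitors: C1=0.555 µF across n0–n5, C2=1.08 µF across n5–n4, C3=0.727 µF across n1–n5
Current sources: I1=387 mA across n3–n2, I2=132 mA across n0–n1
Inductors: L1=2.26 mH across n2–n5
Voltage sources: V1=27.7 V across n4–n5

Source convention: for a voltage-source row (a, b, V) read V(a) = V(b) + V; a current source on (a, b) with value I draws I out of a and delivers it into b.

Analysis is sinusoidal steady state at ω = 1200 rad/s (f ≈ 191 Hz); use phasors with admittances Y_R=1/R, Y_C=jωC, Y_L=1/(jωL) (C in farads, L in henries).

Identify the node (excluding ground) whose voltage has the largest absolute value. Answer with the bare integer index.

4

Element admittances at ω=1200 rad/s:
  Y(R1) = 0.1092+0.000j S between n1,n4
  Y(C1) = 0.000+0.0006660j S between n0,n5
  Y(R2) = 0.05076+0.000j S between n2,n0
  Y(R3) = 0.09524+0.000j S between n1,n5
  Y(R4) = 0.3623+0.000j S between n2,n5
  I1: injects 0.387 A into n2 (from n3)
  Y(R5) = 0.0001698+0.000j S between n5,n3
  Y(R6) = 0.01297+0.000j S between n0,n3
  Y(R7) = 0.002101+0.000j S between n5,n4
  Y(C2) = 0.000+0.001296j S between n5,n4
  Y(R8) = 0.0001133+0.000j S between n3,n5
  Y(R9) = 0.003289+0.000j S between n3,n1
  Y(R10) = 0.003690+0.000j S between n3,n2
  Y(R11) = 0.0004184+0.000j S between n2,n3
  Y(C3) = 0.000+0.0008724j S between n1,n5
  Y(L1) = 0.000-0.3687j S between n2,n5
  I2: injects 0.132 A into n1 (from n0)
  Y(R12) = 0.7937+0.000j S between n5,n4
  Y(R13) = 0.01332+0.000j S between n1,n5
  V1: constraint V(n4)−V(n5) = 27.7
Assemble and solve the 6×6 MNA system:
  V(n1)=20.22-0.1155j  V(n2)=6.226-0.07335j  V(n3)=-14.19-0.03382j  V(n4)=33.95-0.06074j  V(n5)=6.249-0.06074j
  i(V1)=-23.54-0.04188j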